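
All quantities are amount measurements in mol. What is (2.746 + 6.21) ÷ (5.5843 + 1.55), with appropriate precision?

2.746 + 6.21 = 8.956, limited to 2 d.p. → 3 s.f.; 5.5843 + 1.55 = 7.1343, limited to 2 d.p. → 3 s.f.
Carrying full precision, 8.956 ÷ 7.1343 = 1.25534390199…; keep min(3, 3) = 3 s.f.
Rounded to 3 significant figures: 1.26.

1.26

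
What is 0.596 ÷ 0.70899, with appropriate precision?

0.841

0.596 ÷ 0.70899 = 0.840632448977…
Multiplication/division keeps the fewest significant figures: 0.596 → 3 s.f., 0.70899 → 5 s.f.; limit is 3.
Rounded to 3 significant figures: 0.841.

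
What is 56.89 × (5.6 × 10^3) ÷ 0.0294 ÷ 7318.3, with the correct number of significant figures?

1.5 × 10^3

56.89 × (5.6 × 10^3) ÷ 0.0294 ÷ 7318.3 = 1480.69776809…
Multiplication/division keeps the fewest significant figures: 56.89 → 4 s.f., 5.6 × 10^3 → 2 s.f., 0.0294 → 3 s.f., 7318.3 → 5 s.f.; limit is 2.
Rounded to 2 significant figures: 1.5 × 10^3.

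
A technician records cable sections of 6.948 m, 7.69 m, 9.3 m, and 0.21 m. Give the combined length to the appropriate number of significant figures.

24.1 m

6.948 m + 7.69 m + 9.3 m + 0.21 m = 24.148 m.
Addition/subtraction keeps the fewest decimal places: 6.948 → 3 decimal places, 7.69 → 2 decimal places, 9.3 → 1 decimal place, 0.21 → 2 decimal places; limit is 1.
Rounded to 1 decimal place: 24.1 m.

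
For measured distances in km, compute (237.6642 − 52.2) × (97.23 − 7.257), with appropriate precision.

237.6642 − 52.2 = 185.4642, limited to 1 d.p. → 4 s.f.; 97.23 − 7.257 = 89.973, limited to 2 d.p. → 4 s.f.
Carrying full precision, 185.4642 × 89.973 = 16686.7704666; keep min(4, 4) = 4 s.f.
Rounded to 4 significant figures: 1.669 × 10^4 km².

1.669 × 10^4 km²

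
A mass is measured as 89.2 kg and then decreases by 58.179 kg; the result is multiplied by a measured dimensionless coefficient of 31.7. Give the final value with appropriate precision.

9.83 × 10^2 kg

89.2 kg − 58.179 kg = 31.021 kg; the difference is limited to 1 decimal place (3 s.f.).
Carrying full precision, 31.021 × 31.7 = 983.3657 kg; 31.7 has 3 s.f., so the result keeps min(3, 3) = 3 s.f.
Rounded to 3 significant figures: 9.83 × 10^2 kg.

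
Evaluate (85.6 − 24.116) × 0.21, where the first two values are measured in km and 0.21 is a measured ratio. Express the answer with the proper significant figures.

13 km

85.6 km − 24.116 km = 61.484 km; the difference is limited to 1 decimal place (3 s.f.).
Carrying full precision, 61.484 × 0.21 = 12.91164 km; 0.21 has 2 s.f., so the result keeps min(3, 2) = 2 s.f.
Rounded to 2 significant figures: 13 km.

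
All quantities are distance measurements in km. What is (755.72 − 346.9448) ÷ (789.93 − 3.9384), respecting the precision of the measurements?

0.52008

755.72 − 346.9448 = 408.7752, limited to 2 d.p. → 5 s.f.; 789.93 − 3.9384 = 785.9916, limited to 2 d.p. → 5 s.f.
Carrying full precision, 408.7752 ÷ 785.9916 = 0.520075787069…; keep min(5, 5) = 5 s.f.
Rounded to 5 significant figures: 0.52008.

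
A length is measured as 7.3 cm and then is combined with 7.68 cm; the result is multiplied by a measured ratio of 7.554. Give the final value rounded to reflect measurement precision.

7.3 cm + 7.68 cm = 14.98 cm; the sum is limited to 1 decimal place (3 s.f.).
Carrying full precision, 14.98 × 7.554 = 113.15892 cm; 7.554 has 4 s.f., so the result keeps min(3, 4) = 3 s.f.
Rounded to 3 significant figures: 113 cm.

113 cm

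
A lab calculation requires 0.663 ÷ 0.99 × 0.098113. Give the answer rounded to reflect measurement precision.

0.066

0.663 ÷ 0.99 × 0.098113 = 0.0657059787879…
Multiplication/division keeps the fewest significant figures: 0.663 → 3 s.f., 0.99 → 2 s.f., 0.098113 → 5 s.f.; limit is 2.
Rounded to 2 significant figures: 0.066.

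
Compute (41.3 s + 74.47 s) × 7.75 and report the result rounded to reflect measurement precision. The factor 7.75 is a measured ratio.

897 s

41.3 s + 74.47 s = 115.77 s; the sum is limited to 1 decimal place (4 s.f.).
Carrying full precision, 115.77 × 7.75 = 897.2175 s; 7.75 has 3 s.f., so the result keeps min(4, 3) = 3 s.f.
Rounded to 3 significant figures: 897 s.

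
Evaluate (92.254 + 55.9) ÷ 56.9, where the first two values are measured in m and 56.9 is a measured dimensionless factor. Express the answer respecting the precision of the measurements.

2.60 m

92.254 m + 55.9 m = 148.154 m; the sum is limited to 1 decimal place (4 s.f.).
Carrying full precision, 148.154 ÷ 56.9 = 2.60376098418… m; 56.9 has 3 s.f., so the result keeps min(4, 3) = 3 s.f.
Rounded to 3 significant figures: 2.60 m.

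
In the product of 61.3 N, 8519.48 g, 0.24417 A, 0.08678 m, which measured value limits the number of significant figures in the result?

61.3 N → 3 s.f.; 8519.48 g → 6 s.f.; 0.24417 A → 5 s.f.; 0.08678 m → 4 s.f.
The fewest is 3 significant figures, from 61.3 N.

61.3 N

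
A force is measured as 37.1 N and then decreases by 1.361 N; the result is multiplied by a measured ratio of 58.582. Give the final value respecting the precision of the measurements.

2.09 × 10³ N

37.1 N − 1.361 N = 35.739 N; the difference is limited to 1 decimal place (3 s.f.).
Carrying full precision, 35.739 × 58.582 = 2093.662098 N; 58.582 has 5 s.f., so the result keeps min(3, 5) = 3 s.f.
Rounded to 3 significant figures: 2.09 × 10³ N.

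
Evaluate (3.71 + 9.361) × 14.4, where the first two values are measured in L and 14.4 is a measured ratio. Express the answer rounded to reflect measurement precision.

3.71 L + 9.361 L = 13.071 L; the sum is limited to 2 decimal places (4 s.f.).
Carrying full precision, 13.071 × 14.4 = 188.2224 L; 14.4 has 3 s.f., so the result keeps min(4, 3) = 3 s.f.
Rounded to 3 significant figures: 188 L.

188 L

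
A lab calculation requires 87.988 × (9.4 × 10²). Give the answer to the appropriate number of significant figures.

87.988 × (9.4 × 10²) = 82708.72
Multiplication/division keeps the fewest significant figures: 87.988 → 5 s.f., 9.4 × 10² → 2 s.f.; limit is 2.
Rounded to 2 significant figures: 8.3 × 10⁴.

8.3 × 10⁴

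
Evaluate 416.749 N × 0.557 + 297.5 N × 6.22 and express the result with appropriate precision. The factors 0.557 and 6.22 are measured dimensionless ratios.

416.749 × 0.557 = 232.129193 → 232 N (3 s.f., last digit at the 10^0 place).
297.5 × 6.22 = 1850.45 → 1.85 × 10^3 N (3 s.f., last digit at the 10^1 place).
Sum: 2082.579193 N; keep the coarser place, 10^1.
Result: 2.08 × 10^3 N.

2.08 × 10^3 N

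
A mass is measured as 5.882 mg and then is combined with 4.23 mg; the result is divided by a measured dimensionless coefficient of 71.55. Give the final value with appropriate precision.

5.882 mg + 4.23 mg = 10.112 mg; the sum is limited to 2 decimal places (4 s.f.).
Carrying full precision, 10.112 ÷ 71.55 = 0.141327742837… mg; 71.55 has 4 s.f., so the result keeps min(4, 4) = 4 s.f.
Rounded to 4 significant figures: 0.1413 mg.

0.1413 mg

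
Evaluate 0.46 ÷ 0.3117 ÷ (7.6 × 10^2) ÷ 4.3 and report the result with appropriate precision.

4.5 × 10^-4

0.46 ÷ 0.3117 ÷ (7.6 × 10^2) ÷ 4.3 = 0.000451584452772…
Multiplication/division keeps the fewest significant figures: 0.46 → 2 s.f., 0.3117 → 4 s.f., 7.6 × 10^2 → 2 s.f., 4.3 → 2 s.f.; limit is 2.
Rounded to 2 significant figures: 4.5 × 10^-4.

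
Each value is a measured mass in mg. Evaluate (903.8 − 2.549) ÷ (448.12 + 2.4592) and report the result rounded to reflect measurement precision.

903.8 − 2.549 = 901.251, limited to 1 d.p. → 4 s.f.; 448.12 + 2.4592 = 450.5792, limited to 2 d.p. → 5 s.f.
Carrying full precision, 901.251 ÷ 450.5792 = 2.00020551326…; keep min(4, 5) = 4 s.f.
Rounded to 4 significant figures: 2.000.

2.000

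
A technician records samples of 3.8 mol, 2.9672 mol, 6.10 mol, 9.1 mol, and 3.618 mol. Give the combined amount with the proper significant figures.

3.8 mol + 2.9672 mol + 6.10 mol + 9.1 mol + 3.618 mol = 25.5852 mol.
Addition/subtraction keeps the fewest decimal places: 3.8 → 1 decimal place, 2.9672 → 4 decimal places, 6.10 → 2 decimal places, 9.1 → 1 decimal place, 3.618 → 3 decimal places; limit is 1.
Rounded to 1 decimal place: 25.6 mol.

25.6 mol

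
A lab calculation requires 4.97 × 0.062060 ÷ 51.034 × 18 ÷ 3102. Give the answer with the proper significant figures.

3.5 × 10⁻⁵

4.97 × 0.062060 ÷ 51.034 × 18 ÷ 3102 = 0.0000350702823445…
Multiplication/division keeps the fewest significant figures: 4.97 → 3 s.f., 0.062060 → 5 s.f., 51.034 → 5 s.f., 18 → 2 s.f., 3102 → 4 s.f.; limit is 2.
Rounded to 2 significant figures: 3.5 × 10⁻⁵.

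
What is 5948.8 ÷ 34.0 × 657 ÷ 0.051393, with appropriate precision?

2.24 × 10⁶

5948.8 ÷ 34.0 × 657 ÷ 0.051393 = 2236721.18313…
Multiplication/division keeps the fewest significant figures: 5948.8 → 5 s.f., 34.0 → 3 s.f., 657 → 3 s.f., 0.051393 → 5 s.f.; limit is 3.
Rounded to 3 significant figures: 2.24 × 10⁶.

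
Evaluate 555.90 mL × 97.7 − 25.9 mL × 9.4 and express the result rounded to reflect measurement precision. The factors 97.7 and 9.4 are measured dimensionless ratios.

5.41 × 10⁴ mL

555.90 × 97.7 = 54311.43 → 5.43 × 10⁴ mL (3 s.f., last digit at the 10^2 place).
25.9 × 9.4 = 243.46 → 2.4 × 10² mL (2 s.f., last digit at the 10^1 place).
Difference: 54067.97 mL; keep the coarser place, 10^2.
Result: 5.41 × 10⁴ mL.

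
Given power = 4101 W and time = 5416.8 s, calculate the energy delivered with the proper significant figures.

2.221 × 10^7 J

energy delivered = 4101 W × 5416.8 s = 22214296.8 J.
4101 has 4 significant figures; 5416.8 has 5.
Division/multiplication keeps the fewest: 4 significant figures.
Rounded: 2.221 × 10^7 J.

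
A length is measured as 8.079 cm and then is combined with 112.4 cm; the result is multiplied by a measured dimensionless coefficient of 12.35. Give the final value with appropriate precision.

8.079 cm + 112.4 cm = 120.479 cm; the sum is limited to 1 decimal place (4 s.f.).
Carrying full precision, 120.479 × 12.35 = 1487.91565 cm; 12.35 has 4 s.f., so the result keeps min(4, 4) = 4 s.f.
Rounded to 4 significant figures: 1488 cm.

1488 cm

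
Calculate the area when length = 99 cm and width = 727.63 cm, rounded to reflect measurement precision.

area = 99 cm × 727.63 cm = 72035.37 cm².
99 has 2 significant figures; 727.63 has 5.
Division/multiplication keeps the fewest: 2 significant figures.
Rounded: 7.2 × 10⁴ cm².

7.2 × 10⁴ cm²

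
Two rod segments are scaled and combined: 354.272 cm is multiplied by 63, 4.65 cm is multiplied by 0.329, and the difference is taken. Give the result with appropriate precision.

2.2 × 10⁴ cm

354.272 × 63 = 22319.136 → 2.2 × 10⁴ cm (2 s.f., last digit at the 10^3 place).
4.65 × 0.329 = 1.52985 → 1.53 cm (3 s.f., last digit at the 10^-2 place).
Difference: 22317.60615 cm; keep the coarser place, 10^3.
Result: 2.2 × 10⁴ cm.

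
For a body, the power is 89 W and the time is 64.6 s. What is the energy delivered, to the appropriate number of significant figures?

5.7 × 10³ J

energy delivered = 89 W × 64.6 s = 5749.4 J.
89 has 2 significant figures; 64.6 has 3.
Division/multiplication keeps the fewest: 2 significant figures.
Rounded: 5.7 × 10³ J.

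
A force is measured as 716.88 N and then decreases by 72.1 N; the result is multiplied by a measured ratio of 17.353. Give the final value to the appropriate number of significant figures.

716.88 N − 72.1 N = 644.78 N; the difference is limited to 1 decimal place (4 s.f.).
Carrying full precision, 644.78 × 17.353 = 11188.86734 N; 17.353 has 5 s.f., so the result keeps min(4, 5) = 4 s.f.
Rounded to 4 significant figures: 1.119 × 10^4 N.

1.119 × 10^4 N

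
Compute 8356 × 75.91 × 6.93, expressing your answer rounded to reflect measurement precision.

4.40 × 10^6

8356 × 75.91 × 6.93 = 4395726.4428
Multiplication/division keeps the fewest significant figures: 8356 → 4 s.f., 75.91 → 4 s.f., 6.93 → 3 s.f.; limit is 3.
Rounded to 3 significant figures: 4.40 × 10^6.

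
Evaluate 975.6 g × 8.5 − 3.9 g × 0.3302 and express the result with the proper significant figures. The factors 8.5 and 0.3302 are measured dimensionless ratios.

975.6 × 8.5 = 8292.6 → 8.3 × 10³ g (2 s.f., last digit at the 10^2 place).
3.9 × 0.3302 = 1.28778 → 1.3 g (2 s.f., last digit at the 10^-1 place).
Difference: 8291.31222 g; keep the coarser place, 10^2.
Result: 8.3 × 10³ g.

8.3 × 10³ g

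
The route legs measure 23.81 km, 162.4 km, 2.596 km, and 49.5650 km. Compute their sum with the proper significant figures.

23.81 km + 162.4 km + 2.596 km + 49.5650 km = 238.3710 km.
Addition/subtraction keeps the fewest decimal places: 23.81 → 2 decimal places, 162.4 → 1 decimal place, 2.596 → 3 decimal places, 49.5650 → 4 decimal places; limit is 1.
Rounded to 1 decimal place: 238.4 km.

238.4 km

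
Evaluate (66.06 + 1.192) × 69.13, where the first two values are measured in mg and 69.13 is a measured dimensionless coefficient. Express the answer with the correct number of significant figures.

66.06 mg + 1.192 mg = 67.252 mg; the sum is limited to 2 decimal places (4 s.f.).
Carrying full precision, 67.252 × 69.13 = 4649.13076 mg; 69.13 has 4 s.f., so the result keeps min(4, 4) = 4 s.f.
Rounded to 4 significant figures: 4649 mg.

4649 mg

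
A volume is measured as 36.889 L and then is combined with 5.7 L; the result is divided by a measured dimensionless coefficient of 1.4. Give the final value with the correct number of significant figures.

36.889 L + 5.7 L = 42.589 L; the sum is limited to 1 decimal place (3 s.f.).
Carrying full precision, 42.589 ÷ 1.4 = 30.4207142857… L; 1.4 has 2 s.f., so the result keeps min(3, 2) = 2 s.f.
Rounded to 2 significant figures: 3.0 × 10¹ L.

3.0 × 10¹ L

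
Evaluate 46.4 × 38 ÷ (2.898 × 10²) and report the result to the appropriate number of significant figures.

6.1

46.4 × 38 ÷ (2.898 × 10²) = 6.08419599724…
Multiplication/division keeps the fewest significant figures: 46.4 → 3 s.f., 38 → 2 s.f., 2.898 × 10² → 4 s.f.; limit is 2.
Rounded to 2 significant figures: 6.1.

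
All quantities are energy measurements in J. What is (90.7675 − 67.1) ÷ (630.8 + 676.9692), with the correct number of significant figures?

0.0181

90.7675 − 67.1 = 23.6675, limited to 1 d.p. → 3 s.f.; 630.8 + 676.9692 = 1307.7692, limited to 1 d.p. → 5 s.f.
Carrying full precision, 23.6675 ÷ 1307.7692 = 0.018097612331…; keep min(3, 5) = 3 s.f.
Rounded to 3 significant figures: 0.0181.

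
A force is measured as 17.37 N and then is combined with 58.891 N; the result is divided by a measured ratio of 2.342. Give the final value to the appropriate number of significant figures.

17.37 N + 58.891 N = 76.261 N; the sum is limited to 2 decimal places (4 s.f.).
Carrying full precision, 76.261 ÷ 2.342 = 32.5623398804… N; 2.342 has 4 s.f., so the result keeps min(4, 4) = 4 s.f.
Rounded to 4 significant figures: 32.56 N.

32.56 N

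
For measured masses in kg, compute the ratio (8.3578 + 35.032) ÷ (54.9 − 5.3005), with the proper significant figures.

8.3578 + 35.032 = 43.3898, limited to 3 d.p. → 5 s.f.; 54.9 − 5.3005 = 49.5995, limited to 1 d.p. → 3 s.f.
Carrying full precision, 43.3898 ÷ 49.5995 = 0.874803173419…; keep min(5, 3) = 3 s.f.
Rounded to 3 significant figures: 0.875.

0.875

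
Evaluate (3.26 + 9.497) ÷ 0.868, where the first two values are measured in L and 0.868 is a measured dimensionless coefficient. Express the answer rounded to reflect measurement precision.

3.26 L + 9.497 L = 12.757 L; the sum is limited to 2 decimal places (4 s.f.).
Carrying full precision, 12.757 ÷ 0.868 = 14.6970046083… L; 0.868 has 3 s.f., so the result keeps min(4, 3) = 3 s.f.
Rounded to 3 significant figures: 14.7 L.

14.7 L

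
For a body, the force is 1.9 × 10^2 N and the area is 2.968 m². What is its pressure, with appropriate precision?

pressure = 1.9 × 10^2 N ÷ 2.968 m² = 64.0161725067… Pa.
1.9 × 10^2 has 2 significant figures; 2.968 has 4.
Division/multiplication keeps the fewest: 2 significant figures.
Rounded: 64 Pa.

64 Pa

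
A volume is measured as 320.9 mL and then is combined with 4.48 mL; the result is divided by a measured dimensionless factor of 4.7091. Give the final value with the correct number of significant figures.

69.10 mL

320.9 mL + 4.48 mL = 325.38 mL; the sum is limited to 1 decimal place (4 s.f.).
Carrying full precision, 325.38 ÷ 4.7091 = 69.0960056062… mL; 4.7091 has 5 s.f., so the result keeps min(4, 5) = 4 s.f.
Rounded to 4 significant figures: 69.10 mL.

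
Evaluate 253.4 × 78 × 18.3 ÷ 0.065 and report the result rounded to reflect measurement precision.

253.4 × 78 × 18.3 ÷ 0.065 = 5564664
Multiplication/division keeps the fewest significant figures: 253.4 → 4 s.f., 78 → 2 s.f., 18.3 → 3 s.f., 0.065 → 2 s.f.; limit is 2.
Rounded to 2 significant figures: 5.6 × 10⁶.

5.6 × 10⁶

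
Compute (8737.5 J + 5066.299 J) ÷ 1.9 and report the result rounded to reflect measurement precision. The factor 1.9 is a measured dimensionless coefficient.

8737.5 J + 5066.299 J = 13803.799 J; the sum is limited to 1 decimal place (6 s.f.).
Carrying full precision, 13803.799 ÷ 1.9 = 7265.15736842… J; 1.9 has 2 s.f., so the result keeps min(6, 2) = 2 s.f.
Rounded to 2 significant figures: 7.3 × 10^3 J.

7.3 × 10^3 J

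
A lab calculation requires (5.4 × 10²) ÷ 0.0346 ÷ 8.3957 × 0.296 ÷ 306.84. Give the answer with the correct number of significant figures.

1.8

(5.4 × 10²) ÷ 0.0346 ÷ 8.3957 × 0.296 ÷ 306.84 = 1.79324854152…
Multiplication/division keeps the fewest significant figures: 5.4 × 10² → 2 s.f., 0.0346 → 3 s.f., 8.3957 → 5 s.f., 0.296 → 3 s.f., 306.84 → 5 s.f.; limit is 2.
Rounded to 2 significant figures: 1.8.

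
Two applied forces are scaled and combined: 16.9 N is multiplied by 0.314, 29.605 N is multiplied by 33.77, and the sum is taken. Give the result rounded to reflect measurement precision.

1005.1 N

16.9 × 0.314 = 5.3066 → 5.31 N (3 s.f., last digit at the 10^-2 place).
29.605 × 33.77 = 999.76085 → 999.8 N (4 s.f., last digit at the 10^-1 place).
Sum: 1005.06745 N; keep the coarser place, 10^-1.
Result: 1005.1 N.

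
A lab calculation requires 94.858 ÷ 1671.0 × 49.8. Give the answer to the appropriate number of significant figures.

94.858 ÷ 1671.0 × 49.8 = 2.82700682226…
Multiplication/division keeps the fewest significant figures: 94.858 → 5 s.f., 1671.0 → 5 s.f., 49.8 → 3 s.f.; limit is 3.
Rounded to 3 significant figures: 2.83.

2.83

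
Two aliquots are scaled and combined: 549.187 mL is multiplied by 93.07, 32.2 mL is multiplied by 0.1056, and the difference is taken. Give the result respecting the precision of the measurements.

549.187 × 93.07 = 51112.83409 → 5.111 × 10⁴ mL (4 s.f., last digit at the 10^1 place).
32.2 × 0.1056 = 3.40032 → 3.40 mL (3 s.f., last digit at the 10^-2 place).
Difference: 51109.43377 mL; keep the coarser place, 10^1.
Result: 5.111 × 10⁴ mL.

5.111 × 10⁴ mL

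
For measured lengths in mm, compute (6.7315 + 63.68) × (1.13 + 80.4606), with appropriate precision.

5745 mm²

6.7315 + 63.68 = 70.4115, limited to 2 d.p. → 4 s.f.; 1.13 + 80.4606 = 81.5906, limited to 2 d.p. → 4 s.f.
Carrying full precision, 70.4115 × 81.5906 = 5744.9165319; keep min(4, 4) = 4 s.f.
Rounded to 4 significant figures: 5745 mm².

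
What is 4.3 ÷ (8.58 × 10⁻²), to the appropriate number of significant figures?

4.3 ÷ (8.58 × 10⁻²) = 50.1165501166…
Multiplication/division keeps the fewest significant figures: 4.3 → 2 s.f., 8.58 × 10⁻² → 3 s.f.; limit is 2.
Rounded to 2 significant figures: 5.0 × 10¹.

5.0 × 10¹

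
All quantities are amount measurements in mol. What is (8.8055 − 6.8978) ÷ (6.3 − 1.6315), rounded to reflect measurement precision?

0.41

8.8055 − 6.8978 = 1.9077, limited to 4 d.p. → 5 s.f.; 6.3 − 1.6315 = 4.6685, limited to 1 d.p. → 2 s.f.
Carrying full precision, 1.9077 ÷ 4.6685 = 0.408632323016…; keep min(5, 2) = 2 s.f.
Rounded to 2 significant figures: 0.41.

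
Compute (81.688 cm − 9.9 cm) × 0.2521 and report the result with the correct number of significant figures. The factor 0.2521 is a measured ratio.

81.688 cm − 9.9 cm = 71.788 cm; the difference is limited to 1 decimal place (3 s.f.).
Carrying full precision, 71.788 × 0.2521 = 18.0977548 cm; 0.2521 has 4 s.f., so the result keeps min(3, 4) = 3 s.f.
Rounded to 3 significant figures: 18.1 cm.

18.1 cm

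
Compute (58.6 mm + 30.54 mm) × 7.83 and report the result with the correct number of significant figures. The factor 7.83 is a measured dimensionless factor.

58.6 mm + 30.54 mm = 89.14 mm; the sum is limited to 1 decimal place (3 s.f.).
Carrying full precision, 89.14 × 7.83 = 697.9662 mm; 7.83 has 3 s.f., so the result keeps min(3, 3) = 3 s.f.
Rounded to 3 significant figures: 698 mm.

698 mm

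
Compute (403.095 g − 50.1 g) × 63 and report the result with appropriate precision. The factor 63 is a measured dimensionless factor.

2.2 × 10⁴ g

403.095 g − 50.1 g = 352.995 g; the difference is limited to 1 decimal place (4 s.f.).
Carrying full precision, 352.995 × 63 = 22238.685 g; 63 has 2 s.f., so the result keeps min(4, 2) = 2 s.f.
Rounded to 2 significant figures: 2.2 × 10⁴ g.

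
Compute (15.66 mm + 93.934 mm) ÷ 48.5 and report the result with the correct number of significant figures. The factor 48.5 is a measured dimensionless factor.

2.26 mm

15.66 mm + 93.934 mm = 109.594 mm; the sum is limited to 2 decimal places (5 s.f.).
Carrying full precision, 109.594 ÷ 48.5 = 2.25967010309… mm; 48.5 has 3 s.f., so the result keeps min(5, 3) = 3 s.f.
Rounded to 3 significant figures: 2.26 mm.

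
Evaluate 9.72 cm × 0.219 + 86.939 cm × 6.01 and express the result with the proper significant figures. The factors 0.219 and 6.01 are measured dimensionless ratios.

525 cm

9.72 × 0.219 = 2.12868 → 2.13 cm (3 s.f., last digit at the 10^-2 place).
86.939 × 6.01 = 522.50339 → 523 cm (3 s.f., last digit at the 10^0 place).
Sum: 524.63207 cm; keep the coarser place, 10^0.
Result: 525 cm.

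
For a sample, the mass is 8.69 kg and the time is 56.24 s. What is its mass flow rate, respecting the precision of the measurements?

0.155 kg/s

mass flow rate = 8.69 kg ÷ 56.24 s = 0.154516358464… kg/s.
8.69 has 3 significant figures; 56.24 has 4.
Division/multiplication keeps the fewest: 3 significant figures.
Rounded: 0.155 kg/s.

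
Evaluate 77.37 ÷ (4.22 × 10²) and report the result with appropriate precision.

77.37 ÷ (4.22 × 10²) = 0.183341232227…
Multiplication/division keeps the fewest significant figures: 77.37 → 4 s.f., 4.22 × 10² → 3 s.f.; limit is 3.
Rounded to 3 significant figures: 0.183.

0.183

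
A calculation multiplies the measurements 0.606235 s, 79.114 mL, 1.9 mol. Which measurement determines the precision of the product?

1.9 mol

0.606235 s → 6 s.f.; 79.114 mL → 5 s.f.; 1.9 mol → 2 s.f.
The fewest is 2 significant figures, from 1.9 mol.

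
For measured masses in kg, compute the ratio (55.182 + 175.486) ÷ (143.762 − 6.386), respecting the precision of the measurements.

1.67910

55.182 + 175.486 = 230.668, limited to 3 d.p. → 6 s.f.; 143.762 − 6.386 = 137.376, limited to 3 d.p. → 6 s.f.
Carrying full precision, 230.668 ÷ 137.376 = 1.67909969718…; keep min(6, 6) = 6 s.f.
Rounded to 6 significant figures: 1.67910.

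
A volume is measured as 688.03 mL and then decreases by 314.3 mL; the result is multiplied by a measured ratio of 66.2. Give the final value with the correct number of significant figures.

2.47 × 10⁴ mL

688.03 mL − 314.3 mL = 373.73 mL; the difference is limited to 1 decimal place (4 s.f.).
Carrying full precision, 373.73 × 66.2 = 24740.926 mL; 66.2 has 3 s.f., so the result keeps min(4, 3) = 3 s.f.
Rounded to 3 significant figures: 2.47 × 10⁴ mL.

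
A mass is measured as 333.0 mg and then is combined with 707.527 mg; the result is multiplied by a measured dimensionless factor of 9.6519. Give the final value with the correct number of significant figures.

333.0 mg + 707.527 mg = 1040.527 mg; the sum is limited to 1 decimal place (5 s.f.).
Carrying full precision, 1040.527 × 9.6519 = 10043.0625513 mg; 9.6519 has 5 s.f., so the result keeps min(5, 5) = 5 s.f.
Rounded to 5 significant figures: 10043 mg.

10043 mg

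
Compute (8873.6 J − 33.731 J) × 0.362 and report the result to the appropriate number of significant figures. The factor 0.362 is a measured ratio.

8873.6 J − 33.731 J = 8839.869 J; the difference is limited to 1 decimal place (5 s.f.).
Carrying full precision, 8839.869 × 0.362 = 3200.032578 J; 0.362 has 3 s.f., so the result keeps min(5, 3) = 3 s.f.
Rounded to 3 significant figures: 3.20 × 10^3 J.

3.20 × 10^3 J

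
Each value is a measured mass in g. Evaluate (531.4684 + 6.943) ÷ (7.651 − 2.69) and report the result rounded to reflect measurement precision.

109

531.4684 + 6.943 = 538.4114, limited to 3 d.p. → 6 s.f.; 7.651 − 2.69 = 4.961, limited to 2 d.p. → 3 s.f.
Carrying full precision, 538.4114 ÷ 4.961 = 108.528804676…; keep min(6, 3) = 3 s.f.
Rounded to 3 significant figures: 109.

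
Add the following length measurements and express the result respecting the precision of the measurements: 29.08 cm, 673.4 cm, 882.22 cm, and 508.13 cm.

29.08 cm + 673.4 cm + 882.22 cm + 508.13 cm = 2092.83 cm.
Addition/subtraction keeps the fewest decimal places: 29.08 → 2 decimal places, 673.4 → 1 decimal place, 882.22 → 2 decimal places, 508.13 → 2 decimal places; limit is 1.
Rounded to 1 decimal place: 2092.8 cm.

2092.8 cm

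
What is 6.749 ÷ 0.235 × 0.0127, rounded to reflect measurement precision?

0.365

6.749 ÷ 0.235 × 0.0127 = 0.364733191489…
Multiplication/division keeps the fewest significant figures: 6.749 → 4 s.f., 0.235 → 3 s.f., 0.0127 → 3 s.f.; limit is 3.
Rounded to 3 significant figures: 0.365.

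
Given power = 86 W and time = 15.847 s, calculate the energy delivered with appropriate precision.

1.4 × 10³ J

energy delivered = 86 W × 15.847 s = 1362.842 J.
86 has 2 significant figures; 15.847 has 5.
Division/multiplication keeps the fewest: 2 significant figures.
Rounded: 1.4 × 10³ J.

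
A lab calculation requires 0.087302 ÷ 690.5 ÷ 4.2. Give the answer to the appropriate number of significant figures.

3.0 × 10⁻⁵

0.087302 ÷ 690.5 ÷ 4.2 = 0.0000301030998931…
Multiplication/division keeps the fewest significant figures: 0.087302 → 5 s.f., 690.5 → 4 s.f., 4.2 → 2 s.f.; limit is 2.
Rounded to 2 significant figures: 3.0 × 10⁻⁵.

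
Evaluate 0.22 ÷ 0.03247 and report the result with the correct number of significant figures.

6.8

0.22 ÷ 0.03247 = 6.77548506314…
Multiplication/division keeps the fewest significant figures: 0.22 → 2 s.f., 0.03247 → 4 s.f.; limit is 2.
Rounded to 2 significant figures: 6.8.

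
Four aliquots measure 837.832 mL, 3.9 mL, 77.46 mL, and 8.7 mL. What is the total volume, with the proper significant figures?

837.832 mL + 3.9 mL + 77.46 mL + 8.7 mL = 927.892 mL.
Addition/subtraction keeps the fewest decimal places: 837.832 → 3 decimal places, 3.9 → 1 decimal place, 77.46 → 2 decimal places, 8.7 → 1 decimal place; limit is 1.
Rounded to 1 decimal place: 9.279 × 10² mL.

9.279 × 10² mL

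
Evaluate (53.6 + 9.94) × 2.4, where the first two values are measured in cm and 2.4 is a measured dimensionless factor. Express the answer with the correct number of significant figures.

53.6 cm + 9.94 cm = 63.54 cm; the sum is limited to 1 decimal place (3 s.f.).
Carrying full precision, 63.54 × 2.4 = 152.496 cm; 2.4 has 2 s.f., so the result keeps min(3, 2) = 2 s.f.
Rounded to 2 significant figures: 1.5 × 10^2 cm.

1.5 × 10^2 cm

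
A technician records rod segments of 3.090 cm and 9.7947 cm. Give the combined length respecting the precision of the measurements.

3.090 cm + 9.7947 cm = 12.8847 cm.
Addition/subtraction keeps the fewest decimal places: 3.090 → 3 decimal places, 9.7947 → 4 decimal places; limit is 3.
Rounded to 3 decimal places: 12.885 cm.

12.885 cm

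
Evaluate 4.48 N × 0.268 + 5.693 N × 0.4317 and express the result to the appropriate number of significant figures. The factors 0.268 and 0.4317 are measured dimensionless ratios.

4.48 × 0.268 = 1.20064 → 1.20 N (3 s.f., last digit at the 10^-2 place).
5.693 × 0.4317 = 2.4576681 → 2.458 N (4 s.f., last digit at the 10^-3 place).
Sum: 3.6583081 N; keep the coarser place, 10^-2.
Result: 3.66 N.

3.66 N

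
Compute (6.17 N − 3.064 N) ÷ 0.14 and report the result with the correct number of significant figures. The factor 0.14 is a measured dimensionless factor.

6.17 N − 3.064 N = 3.106 N; the difference is limited to 2 decimal places (3 s.f.).
Carrying full precision, 3.106 ÷ 0.14 = 22.1857142857… N; 0.14 has 2 s.f., so the result keeps min(3, 2) = 2 s.f.
Rounded to 2 significant figures: 22 N.

22 N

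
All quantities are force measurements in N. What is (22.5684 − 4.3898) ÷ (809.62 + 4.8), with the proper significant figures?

22.5684 − 4.3898 = 18.1786, limited to 4 d.p. → 6 s.f.; 809.62 + 4.8 = 814.42, limited to 1 d.p. → 4 s.f.
Carrying full precision, 18.1786 ÷ 814.42 = 0.0223209154981…; keep min(6, 4) = 4 s.f.
Rounded to 4 significant figures: 0.02232.

0.02232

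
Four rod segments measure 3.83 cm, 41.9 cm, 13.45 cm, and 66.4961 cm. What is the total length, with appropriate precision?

125.7 cm

3.83 cm + 41.9 cm + 13.45 cm + 66.4961 cm = 125.6761 cm.
Addition/subtraction keeps the fewest decimal places: 3.83 → 2 decimal places, 41.9 → 1 decimal place, 13.45 → 2 decimal places, 66.4961 → 4 decimal places; limit is 1.
Rounded to 1 decimal place: 125.7 cm.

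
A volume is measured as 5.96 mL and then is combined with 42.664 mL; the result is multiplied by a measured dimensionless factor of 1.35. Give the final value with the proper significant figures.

65.6 mL

5.96 mL + 42.664 mL = 48.624 mL; the sum is limited to 2 decimal places (4 s.f.).
Carrying full precision, 48.624 × 1.35 = 65.6424 mL; 1.35 has 3 s.f., so the result keeps min(4, 3) = 3 s.f.
Rounded to 3 significant figures: 65.6 mL.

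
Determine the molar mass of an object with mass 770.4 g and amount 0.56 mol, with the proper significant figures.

1.4 × 10³ g/mol

molar mass = 770.4 g ÷ 0.56 mol = 1375.71428571… g/mol.
770.4 has 4 significant figures; 0.56 has 2.
Division/multiplication keeps the fewest: 2 significant figures.
Rounded: 1.4 × 10³ g/mol.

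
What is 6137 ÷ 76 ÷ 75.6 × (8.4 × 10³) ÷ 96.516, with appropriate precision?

6137 ÷ 76 ÷ 75.6 × (8.4 × 10³) ÷ 96.516 = 92.9609828652…
Multiplication/division keeps the fewest significant figures: 6137 → 4 s.f., 76 → 2 s.f., 75.6 → 3 s.f., 8.4 × 10³ → 2 s.f., 96.516 → 5 s.f.; limit is 2.
Rounded to 2 significant figures: 93.

93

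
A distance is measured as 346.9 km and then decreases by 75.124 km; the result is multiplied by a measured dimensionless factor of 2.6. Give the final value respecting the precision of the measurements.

7.1 × 10² km

346.9 km − 75.124 km = 271.776 km; the difference is limited to 1 decimal place (4 s.f.).
Carrying full precision, 271.776 × 2.6 = 706.6176 km; 2.6 has 2 s.f., so the result keeps min(4, 2) = 2 s.f.
Rounded to 2 significant figures: 7.1 × 10² km.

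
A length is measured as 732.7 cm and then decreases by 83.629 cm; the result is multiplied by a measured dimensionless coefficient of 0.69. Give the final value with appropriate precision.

4.5 × 10^2 cm

732.7 cm − 83.629 cm = 649.071 cm; the difference is limited to 1 decimal place (4 s.f.).
Carrying full precision, 649.071 × 0.69 = 447.85899 cm; 0.69 has 2 s.f., so the result keeps min(4, 2) = 2 s.f.
Rounded to 2 significant figures: 4.5 × 10^2 cm.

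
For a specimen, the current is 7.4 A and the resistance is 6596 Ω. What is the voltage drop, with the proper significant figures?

4.9 × 10⁴ V

voltage drop = 7.4 A × 6596 Ω = 48810.4 V.
7.4 has 2 significant figures; 6596 has 4.
Division/multiplication keeps the fewest: 2 significant figures.
Rounded: 4.9 × 10⁴ V.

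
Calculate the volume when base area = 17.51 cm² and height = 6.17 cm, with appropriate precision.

108 cm³

volume = 17.51 cm² × 6.17 cm = 108.0367 cm³.
17.51 has 4 significant figures; 6.17 has 3.
Division/multiplication keeps the fewest: 3 significant figures.
Rounded: 108 cm³.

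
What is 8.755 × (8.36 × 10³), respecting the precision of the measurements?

7.32 × 10⁴

8.755 × (8.36 × 10³) = 73191.8
Multiplication/division keeps the fewest significant figures: 8.755 → 4 s.f., 8.36 × 10³ → 3 s.f.; limit is 3.
Rounded to 3 significant figures: 7.32 × 10⁴.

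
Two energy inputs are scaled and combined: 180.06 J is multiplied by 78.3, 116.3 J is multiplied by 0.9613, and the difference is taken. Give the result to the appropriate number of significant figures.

1.40 × 10^4 J

180.06 × 78.3 = 14098.698 → 1.41 × 10^4 J (3 s.f., last digit at the 10^2 place).
116.3 × 0.9613 = 111.79919 → 111.8 J (4 s.f., last digit at the 10^-1 place).
Difference: 13986.89881 J; keep the coarser place, 10^2.
Result: 1.40 × 10^4 J.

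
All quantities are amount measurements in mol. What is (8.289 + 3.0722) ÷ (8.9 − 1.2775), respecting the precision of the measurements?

1.5

8.289 + 3.0722 = 11.3612, limited to 3 d.p. → 5 s.f.; 8.9 − 1.2775 = 7.6225, limited to 1 d.p. → 2 s.f.
Carrying full precision, 11.3612 ÷ 7.6225 = 1.49048212529…; keep min(5, 2) = 2 s.f.
Rounded to 2 significant figures: 1.5.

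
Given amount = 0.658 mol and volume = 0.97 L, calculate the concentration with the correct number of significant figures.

0.68 mol/L

concentration = 0.658 mol ÷ 0.97 L = 0.678350515464… mol/L.
0.658 has 3 significant figures; 0.97 has 2.
Division/multiplication keeps the fewest: 2 significant figures.
Rounded: 0.68 mol/L.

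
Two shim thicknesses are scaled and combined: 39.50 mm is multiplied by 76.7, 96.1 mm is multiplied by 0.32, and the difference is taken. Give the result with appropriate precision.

3.00 × 10³ mm

39.50 × 76.7 = 3029.65 → 3.03 × 10³ mm (3 s.f., last digit at the 10^1 place).
96.1 × 0.32 = 30.752 → 31 mm (2 s.f., last digit at the 10^0 place).
Difference: 2998.898 mm; keep the coarser place, 10^1.
Result: 3.00 × 10³ mm.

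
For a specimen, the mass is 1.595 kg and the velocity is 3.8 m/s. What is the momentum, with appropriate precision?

6.1 kg·m/s

momentum = 1.595 kg × 3.8 m/s = 6.061 kg·m/s.
1.595 has 4 significant figures; 3.8 has 2.
Division/multiplication keeps the fewest: 2 significant figures.
Rounded: 6.1 kg·m/s.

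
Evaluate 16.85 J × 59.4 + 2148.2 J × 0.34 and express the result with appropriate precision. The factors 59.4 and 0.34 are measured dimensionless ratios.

1.73 × 10³ J

16.85 × 59.4 = 1000.89 → 1.00 × 10³ J (3 s.f., last digit at the 10^1 place).
2148.2 × 0.34 = 730.388 → 7.3 × 10² J (2 s.f., last digit at the 10^1 place).
Sum: 1731.278 J; keep the coarser place, 10^1.
Result: 1.73 × 10³ J.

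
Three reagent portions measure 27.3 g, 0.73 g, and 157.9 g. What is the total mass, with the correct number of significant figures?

185.9 g

27.3 g + 0.73 g + 157.9 g = 185.93 g.
Addition/subtraction keeps the fewest decimal places: 27.3 → 1 decimal place, 0.73 → 2 decimal places, 157.9 → 1 decimal place; limit is 1.
Rounded to 1 decimal place: 185.9 g.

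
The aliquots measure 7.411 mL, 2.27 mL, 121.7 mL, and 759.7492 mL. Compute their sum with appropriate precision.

7.411 mL + 2.27 mL + 121.7 mL + 759.7492 mL = 891.1302 mL.
Addition/subtraction keeps the fewest decimal places: 7.411 → 3 decimal places, 2.27 → 2 decimal places, 121.7 → 1 decimal place, 759.7492 → 4 decimal places; limit is 1.
Rounded to 1 decimal place: 891.1 mL.

891.1 mL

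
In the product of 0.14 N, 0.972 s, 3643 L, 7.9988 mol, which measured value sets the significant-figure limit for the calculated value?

0.14 N → 2 s.f.; 0.972 s → 3 s.f.; 3643 L → 4 s.f.; 7.9988 mol → 5 s.f.
The fewest is 2 significant figures, from 0.14 N.

0.14 N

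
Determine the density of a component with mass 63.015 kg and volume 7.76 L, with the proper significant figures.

8.12 kg/L

density = 63.015 kg ÷ 7.76 L = 8.12048969072… kg/L.
63.015 has 5 significant figures; 7.76 has 3.
Division/multiplication keeps the fewest: 3 significant figures.
Rounded: 8.12 kg/L.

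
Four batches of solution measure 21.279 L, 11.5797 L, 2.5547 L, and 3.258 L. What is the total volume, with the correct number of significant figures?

38.671 L

21.279 L + 11.5797 L + 2.5547 L + 3.258 L = 38.6714 L.
Addition/subtraction keeps the fewest decimal places: 21.279 → 3 decimal places, 11.5797 → 4 decimal places, 2.5547 → 4 decimal places, 3.258 → 3 decimal places; limit is 3.
Rounded to 3 decimal places: 38.671 L.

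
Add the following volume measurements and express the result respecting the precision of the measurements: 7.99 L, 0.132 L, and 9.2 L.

7.99 L + 0.132 L + 9.2 L = 17.322 L.
Addition/subtraction keeps the fewest decimal places: 7.99 → 2 decimal places, 0.132 → 3 decimal places, 9.2 → 1 decimal place; limit is 1.
Rounded to 1 decimal place: 17.3 L.

17.3 L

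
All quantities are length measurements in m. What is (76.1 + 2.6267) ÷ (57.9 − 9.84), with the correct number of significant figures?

1.64

76.1 + 2.6267 = 78.7267, limited to 1 d.p. → 3 s.f.; 57.9 − 9.84 = 48.06, limited to 1 d.p. → 3 s.f.
Carrying full precision, 78.7267 ÷ 48.06 = 1.63809196837…; keep min(3, 3) = 3 s.f.
Rounded to 3 significant figures: 1.64.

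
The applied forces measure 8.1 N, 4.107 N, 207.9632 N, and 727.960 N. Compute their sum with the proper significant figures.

948.1 N

8.1 N + 4.107 N + 207.9632 N + 727.960 N = 948.1302 N.
Addition/subtraction keeps the fewest decimal places: 8.1 → 1 decimal place, 4.107 → 3 decimal places, 207.9632 → 4 decimal places, 727.960 → 3 decimal places; limit is 1.
Rounded to 1 decimal place: 948.1 N.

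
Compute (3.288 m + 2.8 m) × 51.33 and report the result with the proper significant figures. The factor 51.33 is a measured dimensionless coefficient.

3.288 m + 2.8 m = 6.088 m; the sum is limited to 1 decimal place (2 s.f.).
Carrying full precision, 6.088 × 51.33 = 312.49704 m; 51.33 has 4 s.f., so the result keeps min(2, 4) = 2 s.f.
Rounded to 2 significant figures: 3.1 × 10² m.

3.1 × 10² m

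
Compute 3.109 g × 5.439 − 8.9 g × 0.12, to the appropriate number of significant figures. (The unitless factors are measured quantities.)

3.109 × 5.439 = 16.909851 → 16.91 g (4 s.f., last digit at the 10^-2 place).
8.9 × 0.12 = 1.068 → 1.1 g (2 s.f., last digit at the 10^-1 place).
Difference: 15.841851 g; keep the coarser place, 10^-1.
Result: 15.8 g.

15.8 g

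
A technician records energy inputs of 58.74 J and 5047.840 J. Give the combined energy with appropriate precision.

5106.58 J

58.74 J + 5047.840 J = 5106.580 J.
Addition/subtraction keeps the fewest decimal places: 58.74 → 2 decimal places, 5047.840 → 3 decimal places; limit is 2.
Rounded to 2 decimal places: 5106.58 J.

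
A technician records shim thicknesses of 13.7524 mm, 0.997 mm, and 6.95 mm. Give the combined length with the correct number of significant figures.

21.70 mm

13.7524 mm + 0.997 mm + 6.95 mm = 21.6994 mm.
Addition/subtraction keeps the fewest decimal places: 13.7524 → 4 decimal places, 0.997 → 3 decimal places, 6.95 → 2 decimal places; limit is 2.
Rounded to 2 decimal places: 21.70 mm.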